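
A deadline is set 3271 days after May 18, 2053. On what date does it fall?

May 2, 2062

+365 (one year) → May 18, 2054 (2906 left).
+365 (one year) → May 18, 2055 (2541 left).
+366 (one year; includes Feb 29, 2056) → May 18, 2056 (2175 left).
+365 (one year) → May 18, 2057 (1810 left).
+365 (one year) → May 18, 2058 (1445 left).
+365 (one year) → May 18, 2059 (1080 left).
+366 (one year; includes Feb 29, 2060) → May 18, 2060 (714 left).
+365 (one year) → May 18, 2061 (349 left).
May has 31 days: +14 → Jun 1, 2061 (335 left).
Jun has 30 days: +30 → Jul 1, 2061 (305 left).
Jul has 31 days: +31 → Aug 1, 2061 (274 left).
Aug has 31 days: +31 → Sep 1, 2061 (243 left).
Sep has 30 days: +30 → Oct 1, 2061 (213 left).
Oct has 31 days: +31 → Nov 1, 2061 (182 left).
Nov has 30 days: +30 → Dec 1, 2061 (152 left).
Dec has 31 days: +31 → Jan 1, 2062 (121 left).
Jan has 31 days: +31 → Feb 1, 2062 (90 left).
Feb has 28 days: +28 → Mar 1, 2062 (62 left).
Mar has 31 days: +31 → Apr 1, 2062 (31 left).
Apr has 30 days: +30 → May 1, 2062 (1 left).
+1 → May 2, 2062.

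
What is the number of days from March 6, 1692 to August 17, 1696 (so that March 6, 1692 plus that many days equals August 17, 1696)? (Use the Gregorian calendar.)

Mar 6, 1692 → Mar 6, 1693: 365 days.
Mar 6, 1693 → Mar 6, 1694: 365 days.
Mar 6, 1694 → Mar 6, 1695: 365 days.
Mar 6, 1695 → Mar 6, 1696: 366 days (Feb 29, 1696 is in that span).
Mar 6, 1696 → Apr 6, 1696: 31 days (March has 31).
Apr 6, 1696 → May 6, 1696: 30 days (April has 30).
May 6, 1696 → Jun 6, 1696: 31 days (May has 31).
Jun 6, 1696 → Jul 6, 1696: 30 days (June has 30).
Jul 6, 1696 → Aug 6, 1696: 31 days (July has 31).
Aug 6, 1696 → Aug 17, 1696: 11 days.
Total: 1625 days.

1625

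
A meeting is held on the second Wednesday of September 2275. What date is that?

September 8, 2275

September 1, 2275 is a Wednesday.
The first Wednesday is therefore September 1 (same day).
The second Wednesday is 1 + 1×7 = September 8.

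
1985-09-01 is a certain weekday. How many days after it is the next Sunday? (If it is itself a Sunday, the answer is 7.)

7

Sep 1, 1985 is a Sunday.
From Sunday to the next Sunday is 7 days.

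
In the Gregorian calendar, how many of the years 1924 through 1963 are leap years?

Multiples of 4 in [1924,1963]: 10.
Of those, multiples of 100: 0 (not leap unless ÷400).
Multiples of 400: 0.
Leap years = 10 − 0 + 0 = 10.

10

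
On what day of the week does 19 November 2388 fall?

Doomsday rule: the anchor day for the 2300s is Wednesday. For year 88: 88÷12 = 7 r 4, and 4÷4 = 1, so 7+4+1 = 12.
Wednesday + 12 ≡ Monday — that's 2388's doomsday.
In November the doomsday date is Nov 7.
Nov 19 is 12 days after Nov 7; 12 mod 7 = 5, so Monday + 5 = Saturday.

Saturday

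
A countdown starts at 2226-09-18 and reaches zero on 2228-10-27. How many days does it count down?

Sep 18, 2226 → Sep 18, 2227: 365 days.
Sep 18, 2227 → Sep 18, 2228: 366 days (Feb 29, 2228 is in that span).
Sep 18, 2228 → Oct 18, 2228: 30 days (September has 30).
Oct 18, 2228 → Oct 27, 2228: 9 days.
Total: 770 days.

770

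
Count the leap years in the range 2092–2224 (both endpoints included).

32

Multiples of 4 in [2092,2224]: 34.
Of those, multiples of 100: 2 (not leap unless ÷400).
Multiples of 400: 0.
Leap years = 34 − 2 + 0 = 32.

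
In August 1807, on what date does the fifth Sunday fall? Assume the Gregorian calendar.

August 1, 1807 is a Saturday.
The first Sunday is therefore August 2 (1 days later).
The fifth Sunday is 2 + 4×7 = August 30.

August 30, 1807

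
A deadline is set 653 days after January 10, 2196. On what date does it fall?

October 24, 2197

+366 (one year; includes Feb 29, 2196) → Jan 10, 2197 (287 left).
Jan has 31 days: +22 → Feb 1, 2197 (265 left).
Feb has 28 days: +28 → Mar 1, 2197 (237 left).
Mar has 31 days: +31 → Apr 1, 2197 (206 left).
Apr has 30 days: +30 → May 1, 2197 (176 left).
May has 31 days: +31 → Jun 1, 2197 (145 left).
Jun has 30 days: +30 → Jul 1, 2197 (115 left).
Jul has 31 days: +31 → Aug 1, 2197 (84 left).
Aug has 31 days: +31 → Sep 1, 2197 (53 left).
Sep has 30 days: +30 → Oct 1, 2197 (23 left).
+23 → Oct 24, 2197.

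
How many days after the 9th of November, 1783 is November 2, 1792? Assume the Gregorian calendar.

Nov 9, 1783 → Nov 9, 1784: 366 days (Feb 29, 1784 is in that span).
Nov 9, 1784 → Nov 9, 1785: 365 days.
Nov 9, 1785 → Nov 9, 1786: 365 days.
Nov 9, 1786 → Nov 9, 1787: 365 days.
Nov 9, 1787 → Nov 9, 1788: 366 days (Feb 29, 1788 is in that span).
Nov 9, 1788 → Nov 9, 1789: 365 days.
Nov 9, 1789 → Nov 9, 1790: 365 days.
Nov 9, 1790 → Nov 9, 1791: 365 days.
Nov 9, 1791 → Dec 9, 1791: 30 days (November has 30).
Dec 9, 1791 → Jan 9, 1792: 31 days (December has 31).
Jan 9, 1792 → Feb 9, 1792: 31 days (January has 31).
Feb 9, 1792 → Mar 9, 1792: 29 days (February has 29).
Mar 9, 1792 → Apr 9, 1792: 31 days (March has 31).
Apr 9, 1792 → May 9, 1792: 30 days (April has 30).
May 9, 1792 → Jun 9, 1792: 31 days (May has 31).
Jun 9, 1792 → Jul 9, 1792: 30 days (June has 30).
Jul 9, 1792 → Aug 9, 1792: 31 days (July has 31).
Aug 9, 1792 → Sep 9, 1792: 31 days (August has 31).
Sep 9, 1792 → Oct 9, 1792: 30 days (September has 30).
Oct 9, 1792 → Nov 2, 1792: 24 days.
Total: 3281 days.

3281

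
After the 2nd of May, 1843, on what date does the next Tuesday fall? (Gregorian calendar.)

May 9, 1843

May 2, 1843 is a Tuesday.
From Tuesday to the next Tuesday is 7 days.
May 2, 1843 + 7 = May 9, 1843.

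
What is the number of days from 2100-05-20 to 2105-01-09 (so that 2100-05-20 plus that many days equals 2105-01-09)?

1695

May 20, 2100 → May 20, 2101: 365 days.
May 20, 2101 → May 20, 2102: 365 days.
May 20, 2102 → May 20, 2103: 365 days.
May 20, 2103 → May 20, 2104: 366 days (Feb 29, 2104 is in that span).
May 20, 2104 → Jun 20, 2104: 31 days (May has 31).
Jun 20, 2104 → Jul 20, 2104: 30 days (June has 30).
Jul 20, 2104 → Aug 20, 2104: 31 days (July has 31).
Aug 20, 2104 → Sep 20, 2104: 31 days (August has 31).
Sep 20, 2104 → Oct 20, 2104: 30 days (September has 30).
Oct 20, 2104 → Nov 20, 2104: 31 days (October has 31).
Nov 20, 2104 → Dec 20, 2104: 30 days (November has 30).
Dec 20, 2104 → Jan 9, 2105: 20 days.
Total: 1695 days.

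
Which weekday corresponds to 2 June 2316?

Doomsday rule: the anchor day for the 2300s is Wednesday. For year 16: 16÷12 = 1 r 4, and 4÷4 = 1, so 1+4+1 = 6.
Wednesday + 6 ≡ Tuesday — that's 2316's doomsday.
In June the doomsday date is Jun 6.
Jun 2 is 4 days before Jun 6; 4 mod 7 = 4, so Tuesday − 4 = Friday.

Friday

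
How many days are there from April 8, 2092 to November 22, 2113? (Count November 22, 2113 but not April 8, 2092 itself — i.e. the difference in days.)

Apr 8, 2092 → Apr 8, 2093: 365 days.
Apr 8, 2093 → Apr 8, 2094: 365 days.
Apr 8, 2094 → Apr 8, 2095: 365 days.
Apr 8, 2095 → Apr 8, 2096: 366 days (Feb 29, 2096 is in that span).
Apr 8, 2096 → Apr 8, 2097: 365 days.
Apr 8, 2097 → Apr 8, 2098: 365 days.
Apr 8, 2098 → Apr 8, 2099: 365 days.
Apr 8, 2099 → Apr 8, 2100: 365 days.
Apr 8, 2100 → Apr 8, 2101: 365 days.
Apr 8, 2101 → Apr 8, 2102: 365 days.
Apr 8, 2102 → Apr 8, 2103: 365 days.
Apr 8, 2103 → Apr 8, 2104: 366 days (Feb 29, 2104 is in that span).
Apr 8, 2104 → Apr 8, 2105: 365 days.
Apr 8, 2105 → Apr 8, 2106: 365 days.
Apr 8, 2106 → Apr 8, 2107: 365 days.
Apr 8, 2107 → Apr 8, 2108: 366 days (Feb 29, 2108 is in that span).
Apr 8, 2108 → Apr 8, 2109: 365 days.
Apr 8, 2109 → Apr 8, 2110: 365 days.
Apr 8, 2110 → Apr 8, 2111: 365 days.
Apr 8, 2111 → Apr 8, 2112: 366 days (Feb 29, 2112 is in that span).
Apr 8, 2112 → Apr 8, 2113: 365 days.
Apr 8, 2113 → May 8, 2113: 30 days (April has 30).
May 8, 2113 → Jun 8, 2113: 31 days (May has 31).
Jun 8, 2113 → Jul 8, 2113: 30 days (June has 30).
Jul 8, 2113 → Aug 8, 2113: 31 days (July has 31).
Aug 8, 2113 → Sep 8, 2113: 31 days (August has 31).
Sep 8, 2113 → Oct 8, 2113: 30 days (September has 30).
Oct 8, 2113 → Nov 8, 2113: 31 days (October has 31).
Nov 8, 2113 → Nov 22, 2113: 14 days.
Total: 7897 days.

7897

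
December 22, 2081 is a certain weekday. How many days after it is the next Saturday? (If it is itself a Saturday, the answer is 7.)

5

Dec 22, 2081 is a Monday.
From Monday to the next Saturday is 5 days.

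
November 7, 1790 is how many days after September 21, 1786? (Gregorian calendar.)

Sep 21, 1786 → Sep 21, 1787: 365 days.
Sep 21, 1787 → Sep 21, 1788: 366 days (Feb 29, 1788 is in that span).
Sep 21, 1788 → Sep 21, 1789: 365 days.
Sep 21, 1789 → Sep 21, 1790: 365 days.
Sep 21, 1790 → Oct 21, 1790: 30 days (September has 30).
Oct 21, 1790 → Nov 7, 1790: 17 days.
Total: 1508 days.

1508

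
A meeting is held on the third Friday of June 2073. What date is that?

June 16, 2073

June 1, 2073 is a Thursday.
The first Friday is therefore June 2 (1 days later).
The third Friday is 2 + 2×7 = June 16.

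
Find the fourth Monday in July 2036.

July 28, 2036

July 1, 2036 is a Tuesday.
The first Monday is therefore July 7 (6 days later).
The fourth Monday is 7 + 3×7 = July 28.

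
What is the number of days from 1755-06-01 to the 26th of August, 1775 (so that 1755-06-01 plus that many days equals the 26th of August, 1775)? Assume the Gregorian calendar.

Jun 1, 1755 → Jun 1, 1756: 366 days (Feb 29, 1756 is in that span).
Jun 1, 1756 → Jun 1, 1757: 365 days.
Jun 1, 1757 → Jun 1, 1758: 365 days.
Jun 1, 1758 → Jun 1, 1759: 365 days.
Jun 1, 1759 → Jun 1, 1760: 366 days (Feb 29, 1760 is in that span).
Jun 1, 1760 → Jun 1, 1761: 365 days.
Jun 1, 1761 → Jun 1, 1762: 365 days.
Jun 1, 1762 → Jun 1, 1763: 365 days.
Jun 1, 1763 → Jun 1, 1764: 366 days (Feb 29, 1764 is in that span).
Jun 1, 1764 → Jun 1, 1765: 365 days.
Jun 1, 1765 → Jun 1, 1766: 365 days.
Jun 1, 1766 → Jun 1, 1767: 365 days.
Jun 1, 1767 → Jun 1, 1768: 366 days (Feb 29, 1768 is in that span).
Jun 1, 1768 → Jun 1, 1769: 365 days.
Jun 1, 1769 → Jun 1, 1770: 365 days.
Jun 1, 1770 → Jun 1, 1771: 365 days.
Jun 1, 1771 → Jun 1, 1772: 366 days (Feb 29, 1772 is in that span).
Jun 1, 1772 → Jun 1, 1773: 365 days.
Jun 1, 1773 → Jun 1, 1774: 365 days.
Jun 1, 1774 → Jun 1, 1775: 365 days.
Jun 1, 1775 → Jul 1, 1775: 30 days (June has 30).
Jul 1, 1775 → Aug 1, 1775: 31 days (July has 31).
Aug 1, 1775 → Aug 26, 1775: 25 days.
Total: 7391 days.

7391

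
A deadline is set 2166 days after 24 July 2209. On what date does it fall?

June 29, 2215

+365 (one year) → Jul 24, 2210 (1801 left).
+365 (one year) → Jul 24, 2211 (1436 left).
+366 (one year; includes Feb 29, 2212) → Jul 24, 2212 (1070 left).
+365 (one year) → Jul 24, 2213 (705 left).
+365 (one year) → Jul 24, 2214 (340 left).
Jul has 31 days: +8 → Aug 1, 2214 (332 left).
Aug has 31 days: +31 → Sep 1, 2214 (301 left).
Sep has 30 days: +30 → Oct 1, 2214 (271 left).
Oct has 31 days: +31 → Nov 1, 2214 (240 left).
Nov has 30 days: +30 → Dec 1, 2214 (210 left).
Dec has 31 days: +31 → Jan 1, 2215 (179 left).
Jan has 31 days: +31 → Feb 1, 2215 (148 left).
Feb has 28 days: +28 → Mar 1, 2215 (120 left).
Mar has 31 days: +31 → Apr 1, 2215 (89 left).
Apr has 30 days: +30 → May 1, 2215 (59 left).
May has 31 days: +31 → Jun 1, 2215 (28 left).
+28 → Jun 29, 2215.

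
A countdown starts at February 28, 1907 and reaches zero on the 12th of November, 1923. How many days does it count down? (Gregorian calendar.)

Feb 28, 1907 → Feb 28, 1908: 365 days.
Feb 28, 1908 → Feb 28, 1909: 366 days (Feb 29, 1908 is in that span).
Feb 28, 1909 → Feb 28, 1910: 365 days.
Feb 28, 1910 → Feb 28, 1911: 365 days.
Feb 28, 1911 → Feb 28, 1912: 365 days.
Feb 28, 1912 → Feb 28, 1913: 366 days (Feb 29, 1912 is in that span).
Feb 28, 1913 → Feb 28, 1914: 365 days.
Feb 28, 1914 → Feb 28, 1915: 365 days.
Feb 28, 1915 → Feb 28, 1916: 365 days.
Feb 28, 1916 → Feb 28, 1917: 366 days (Feb 29, 1916 is in that span).
Feb 28, 1917 → Feb 28, 1918: 365 days.
Feb 28, 1918 → Feb 28, 1919: 365 days.
Feb 28, 1919 → Feb 28, 1920: 365 days.
Feb 28, 1920 → Feb 28, 1921: 366 days (Feb 29, 1920 is in that span).
Feb 28, 1921 → Feb 28, 1922: 365 days.
Feb 28, 1922 → Feb 28, 1923: 365 days.
Feb 28, 1923 → Mar 28, 1923: 28 days (February has 28).
Mar 28, 1923 → Apr 28, 1923: 31 days (March has 31).
Apr 28, 1923 → May 28, 1923: 30 days (April has 30).
May 28, 1923 → Jun 28, 1923: 31 days (May has 31).
Jun 28, 1923 → Jul 28, 1923: 30 days (June has 30).
Jul 28, 1923 → Aug 28, 1923: 31 days (July has 31).
Aug 28, 1923 → Sep 28, 1923: 31 days (August has 31).
Sep 28, 1923 → Oct 28, 1923: 30 days (September has 30).
Oct 28, 1923 → Nov 12, 1923: 15 days.
Total: 6101 days.

6101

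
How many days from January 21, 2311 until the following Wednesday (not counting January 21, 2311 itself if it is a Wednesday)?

Jan 21, 2311 is a Saturday.
From Saturday to the next Wednesday is 4 days.

4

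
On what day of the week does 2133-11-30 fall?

Monday

Doomsday rule: the anchor day for the 2100s is Sunday. For year 33: 33÷12 = 2 r 9, and 9÷4 = 2, so 2+9+2 = 13.
Sunday + 13 ≡ Saturday — that's 2133's doomsday.
In November the doomsday date is Nov 7.
Nov 30 is 23 days after Nov 7; 23 mod 7 = 2, so Saturday + 2 = Monday.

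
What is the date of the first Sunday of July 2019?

July 7, 2019

July 1, 2019 is a Monday.
The first Sunday is therefore July 7 (6 days later).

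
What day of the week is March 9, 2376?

Tuesday

Doomsday rule: the anchor day for the 2300s is Wednesday. For year 76: 76÷12 = 6 r 4, and 4÷4 = 1, so 6+4+1 = 11.
Wednesday + 11 ≡ Sunday — that's 2376's doomsday.
In March the doomsday date is Mar 14.
Mar 9 is 5 days before Mar 14; 5 mod 7 = 5, so Sunday − 5 = Tuesday.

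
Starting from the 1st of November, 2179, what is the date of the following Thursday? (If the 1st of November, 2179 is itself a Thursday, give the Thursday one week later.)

Nov 1, 2179 is a Monday.
From Monday to the next Thursday is 3 days.
Nov 1, 2179 + 3 = Nov 4, 2179.

November 4, 2179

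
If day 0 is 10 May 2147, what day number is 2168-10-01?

May 10, 2147 → May 10, 2148: 366 days (Feb 29, 2148 is in that span).
May 10, 2148 → May 10, 2149: 365 days.
May 10, 2149 → May 10, 2150: 365 days.
May 10, 2150 → May 10, 2151: 365 days.
May 10, 2151 → May 10, 2152: 366 days (Feb 29, 2152 is in that span).
May 10, 2152 → May 10, 2153: 365 days.
May 10, 2153 → May 10, 2154: 365 days.
May 10, 2154 → May 10, 2155: 365 days.
May 10, 2155 → May 10, 2156: 366 days (Feb 29, 2156 is in that span).
May 10, 2156 → May 10, 2157: 365 days.
May 10, 2157 → May 10, 2158: 365 days.
May 10, 2158 → May 10, 2159: 365 days.
May 10, 2159 → May 10, 2160: 366 days (Feb 29, 2160 is in that span).
May 10, 2160 → May 10, 2161: 365 days.
May 10, 2161 → May 10, 2162: 365 days.
May 10, 2162 → May 10, 2163: 365 days.
May 10, 2163 → May 10, 2164: 366 days (Feb 29, 2164 is in that span).
May 10, 2164 → May 10, 2165: 365 days.
May 10, 2165 → May 10, 2166: 365 days.
May 10, 2166 → May 10, 2167: 365 days.
May 10, 2167 → May 10, 2168: 366 days (Feb 29, 2168 is in that span).
May 10, 2168 → Jun 10, 2168: 31 days (May has 31).
Jun 10, 2168 → Jul 10, 2168: 30 days (June has 30).
Jul 10, 2168 → Aug 10, 2168: 31 days (July has 31).
Aug 10, 2168 → Sep 10, 2168: 31 days (August has 31).
Sep 10, 2168 → Oct 1, 2168: 21 days.
Total: 7815 days.

7815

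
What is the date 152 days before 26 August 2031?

−26 → Jul 31, 2031 (end of Jul, 31 days; 126 left).
−31 → Jun 30, 2031 (end of Jun, 30 days; 95 left).
−30 → May 31, 2031 (end of May, 31 days; 65 left).
−31 → Apr 30, 2031 (end of Apr, 30 days; 34 left).
−30 → Mar 31, 2031 (end of Mar, 31 days; 4 left).
−4 → Mar 27, 2031.

March 27, 2031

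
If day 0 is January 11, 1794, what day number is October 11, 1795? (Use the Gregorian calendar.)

638

Jan 11, 1794 → Jan 11, 1795: 365 days.
Jan 11, 1795 → Feb 11, 1795: 31 days (January has 31).
Feb 11, 1795 → Mar 11, 1795: 28 days (February has 28).
Mar 11, 1795 → Apr 11, 1795: 31 days (March has 31).
Apr 11, 1795 → May 11, 1795: 30 days (April has 30).
May 11, 1795 → Jun 11, 1795: 31 days (May has 31).
Jun 11, 1795 → Jul 11, 1795: 30 days (June has 30).
Jul 11, 1795 → Aug 11, 1795: 31 days (July has 31).
Aug 11, 1795 → Sep 11, 1795: 31 days (August has 31).
Sep 11, 1795 → Oct 11, 1795: 30 days.
Total: 638 days.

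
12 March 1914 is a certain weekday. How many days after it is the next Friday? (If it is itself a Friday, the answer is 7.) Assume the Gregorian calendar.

Mar 12, 1914 is a Thursday.
From Thursday to the next Friday is 1 day.

1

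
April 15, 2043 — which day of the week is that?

Doomsday rule: the anchor day for the 2000s is Tuesday. For year 43: 43÷12 = 3 r 7, and 7÷4 = 1, so 3+7+1 = 11.
Tuesday + 11 ≡ Saturday — that's 2043's doomsday.
In April the doomsday date is Apr 4.
Apr 15 is 11 days after Apr 4; 11 mod 7 = 4, so Saturday + 4 = Wednesday.

Wednesday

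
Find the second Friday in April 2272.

April 1, 2272 is a Monday.
The first Friday is therefore April 5 (4 days later).
The second Friday is 5 + 1×7 = April 12.

April 12, 2272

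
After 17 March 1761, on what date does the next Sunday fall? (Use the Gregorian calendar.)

Mar 17, 1761 is a Tuesday.
From Tuesday to the next Sunday is 5 days.
Mar 17, 1761 + 5 = Mar 22, 1761.

March 22, 1761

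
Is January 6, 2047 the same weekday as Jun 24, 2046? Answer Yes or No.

From Jun 24, 2046 to Jan 6, 2047 is 196 days.
196 mod 7 = 0, so they are the same weekday.
(Jun 24, 2046 is a Sunday; Jan 6, 2047 is a Sunday.)

Yes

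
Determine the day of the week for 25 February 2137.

Doomsday rule: the anchor day for the 2100s is Sunday. For year 37: 37÷12 = 3 r 1, and 1÷4 = 0, so 3+1+0 = 4.
Sunday + 4 ≡ Thursday — that's 2137's doomsday.
In February the doomsday date is Feb 28 (2137 is not a leap year).
Feb 25 is 3 days before Feb 28; 3 mod 7 = 3, so Thursday − 3 = Monday.

Monday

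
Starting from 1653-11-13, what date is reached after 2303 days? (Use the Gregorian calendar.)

+365 (one year) → Nov 13, 1654 (1938 left).
+365 (one year) → Nov 13, 1655 (1573 left).
+366 (one year; includes Feb 29, 1656) → Nov 13, 1656 (1207 left).
+365 (one year) → Nov 13, 1657 (842 left).
+365 (one year) → Nov 13, 1658 (477 left).
+365 (one year) → Nov 13, 1659 (112 left).
Nov has 30 days: +18 → Dec 1, 1659 (94 left).
Dec has 31 days: +31 → Jan 1, 1660 (63 left).
Jan has 31 days: +31 → Feb 1, 1660 (32 left).
Feb has 29 days: +29 → Mar 1, 1660 (3 left).
+3 → Mar 4, 1660.

March 4, 1660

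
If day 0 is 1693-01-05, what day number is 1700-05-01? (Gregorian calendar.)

Jan 5, 1693 → Jan 5, 1694: 365 days.
Jan 5, 1694 → Jan 5, 1695: 365 days.
Jan 5, 1695 → Jan 5, 1696: 365 days.
Jan 5, 1696 → Jan 5, 1697: 366 days (Feb 29, 1696 is in that span).
Jan 5, 1697 → Jan 5, 1698: 365 days.
Jan 5, 1698 → Jan 5, 1699: 365 days.
Jan 5, 1699 → Jan 5, 1700: 365 days.
Jan 5, 1700 → Feb 5, 1700: 31 days (January has 31).
Feb 5, 1700 → Mar 5, 1700: 28 days (February has 28).
Mar 5, 1700 → Apr 5, 1700: 31 days (March has 31).
Apr 5, 1700 → May 1, 1700: 26 days.
Total: 2672 days.

2672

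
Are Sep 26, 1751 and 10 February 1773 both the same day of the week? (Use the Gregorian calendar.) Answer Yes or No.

From Sep 26, 1751 to Feb 10, 1773 is 7808 days.
7808 mod 7 = 3, so they are different weekdays.
(Sep 26, 1751 is a Sunday; Feb 10, 1773 is a Wednesday.)

No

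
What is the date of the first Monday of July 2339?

July 3, 2339

July 1, 2339 is a Saturday.
The first Monday is therefore July 3 (2 days later).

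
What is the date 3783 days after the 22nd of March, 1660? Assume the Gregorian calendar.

July 31, 1670

+365 (one year) → Mar 22, 1661 (3418 left).
+365 (one year) → Mar 22, 1662 (3053 left).
+365 (one year) → Mar 22, 1663 (2688 left).
+366 (one year; includes Feb 29, 1664) → Mar 22, 1664 (2322 left).
+365 (one year) → Mar 22, 1665 (1957 left).
+365 (one year) → Mar 22, 1666 (1592 left).
+365 (one year) → Mar 22, 1667 (1227 left).
+366 (one year; includes Feb 29, 1668) → Mar 22, 1668 (861 left).
+365 (one year) → Mar 22, 1669 (496 left).
+365 (one year) → Mar 22, 1670 (131 left).
Mar has 31 days: +10 → Apr 1, 1670 (121 left).
Apr has 30 days: +30 → May 1, 1670 (91 left).
May has 31 days: +31 → Jun 1, 1670 (60 left).
Jun has 30 days: +30 → Jul 1, 1670 (30 left).
+30 → Jul 31, 1670.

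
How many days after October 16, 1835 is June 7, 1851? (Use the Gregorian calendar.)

5713

Oct 16, 1835 → Oct 16, 1836: 366 days (Feb 29, 1836 is in that span).
Oct 16, 1836 → Oct 16, 1837: 365 days.
Oct 16, 1837 → Oct 16, 1838: 365 days.
Oct 16, 1838 → Oct 16, 1839: 365 days.
Oct 16, 1839 → Oct 16, 1840: 366 days (Feb 29, 1840 is in that span).
Oct 16, 1840 → Oct 16, 1841: 365 days.
Oct 16, 1841 → Oct 16, 1842: 365 days.
Oct 16, 1842 → Oct 16, 1843: 365 days.
Oct 16, 1843 → Oct 16, 1844: 366 days (Feb 29, 1844 is in that span).
Oct 16, 1844 → Oct 16, 1845: 365 days.
Oct 16, 1845 → Oct 16, 1846: 365 days.
Oct 16, 1846 → Oct 16, 1847: 365 days.
Oct 16, 1847 → Oct 16, 1848: 366 days (Feb 29, 1848 is in that span).
Oct 16, 1848 → Oct 16, 1849: 365 days.
Oct 16, 1849 → Oct 16, 1850: 365 days.
Oct 16, 1850 → Nov 16, 1850: 31 days (October has 31).
Nov 16, 1850 → Dec 16, 1850: 30 days (November has 30).
Dec 16, 1850 → Jan 16, 1851: 31 days (December has 31).
Jan 16, 1851 → Feb 16, 1851: 31 days (January has 31).
Feb 16, 1851 → Mar 16, 1851: 28 days (February has 28).
Mar 16, 1851 → Apr 16, 1851: 31 days (March has 31).
Apr 16, 1851 → May 16, 1851: 30 days (April has 30).
May 16, 1851 → Jun 7, 1851: 22 days.
Total: 5713 days.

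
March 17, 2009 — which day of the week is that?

Tuesday

Doomsday rule: the anchor day for the 2000s is Tuesday. For year 09: 9÷12 = 0 r 9, and 9÷4 = 2, so 0+9+2 = 11.
Tuesday + 11 ≡ Saturday — that's 2009's doomsday.
In March the doomsday date is Mar 14.
Mar 17 is 3 days after Mar 14; 3 mod 7 = 3, so Saturday + 3 = Tuesday.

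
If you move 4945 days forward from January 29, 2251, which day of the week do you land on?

Saturday

First find the weekday of Jan 29, 2251. Doomsday rule: the anchor day for the 2200s is Friday. For year 51: 51÷12 = 4 r 3, and 3÷4 = 0, so 4+3+0 = 7.
Friday + 7 ≡ Friday — that's 2251's doomsday.
In January the doomsday date is Jan 3 (2251 is not a leap year).
Jan 29 is 26 days after Jan 3; 26 mod 7 = 5, so Friday + 5 = Wednesday.
4945 mod 7 = 3, so 4945 days after a Wednesday is Wednesday + 3 = Saturday.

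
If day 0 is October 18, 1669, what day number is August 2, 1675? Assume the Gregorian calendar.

2114

Oct 18, 1669 → Oct 18, 1670: 365 days.
Oct 18, 1670 → Oct 18, 1671: 365 days.
Oct 18, 1671 → Oct 18, 1672: 366 days (Feb 29, 1672 is in that span).
Oct 18, 1672 → Oct 18, 1673: 365 days.
Oct 18, 1673 → Oct 18, 1674: 365 days.
Oct 18, 1674 → Nov 18, 1674: 31 days (October has 31).
Nov 18, 1674 → Dec 18, 1674: 30 days (November has 30).
Dec 18, 1674 → Jan 18, 1675: 31 days (December has 31).
Jan 18, 1675 → Feb 18, 1675: 31 days (January has 31).
Feb 18, 1675 → Mar 18, 1675: 28 days (February has 28).
Mar 18, 1675 → Apr 18, 1675: 31 days (March has 31).
Apr 18, 1675 → May 18, 1675: 30 days (April has 30).
May 18, 1675 → Jun 18, 1675: 31 days (May has 31).
Jun 18, 1675 → Jul 18, 1675: 30 days (June has 30).
Jul 18, 1675 → Aug 2, 1675: 15 days.
Total: 2114 days.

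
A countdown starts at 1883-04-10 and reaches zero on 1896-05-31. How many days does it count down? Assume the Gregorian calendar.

4800

Apr 10, 1883 → Apr 10, 1884: 366 days (Feb 29, 1884 is in that span).
Apr 10, 1884 → Apr 10, 1885: 365 days.
Apr 10, 1885 → Apr 10, 1886: 365 days.
Apr 10, 1886 → Apr 10, 1887: 365 days.
Apr 10, 1887 → Apr 10, 1888: 366 days (Feb 29, 1888 is in that span).
Apr 10, 1888 → Apr 10, 1889: 365 days.
Apr 10, 1889 → Apr 10, 1890: 365 days.
Apr 10, 1890 → Apr 10, 1891: 365 days.
Apr 10, 1891 → Apr 10, 1892: 366 days (Feb 29, 1892 is in that span).
Apr 10, 1892 → Apr 10, 1893: 365 days.
Apr 10, 1893 → Apr 10, 1894: 365 days.
Apr 10, 1894 → Apr 10, 1895: 365 days.
Apr 10, 1895 → Apr 10, 1896: 366 days (Feb 29, 1896 is in that span).
Apr 10, 1896 → May 10, 1896: 30 days (April has 30).
May 10, 1896 → May 31, 1896: 21 days.
Total: 4800 days.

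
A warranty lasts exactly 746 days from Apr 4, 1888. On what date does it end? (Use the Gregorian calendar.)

+365 (one year) → Apr 4, 1889 (381 left).
Apr has 30 days: +27 → May 1, 1889 (354 left).
May has 31 days: +31 → Jun 1, 1889 (323 left).
Jun has 30 days: +30 → Jul 1, 1889 (293 left).
Jul has 31 days: +31 → Aug 1, 1889 (262 left).
Aug has 31 days: +31 → Sep 1, 1889 (231 left).
Sep has 30 days: +30 → Oct 1, 1889 (201 left).
Oct has 31 days: +31 → Nov 1, 1889 (170 left).
Nov has 30 days: +30 → Dec 1, 1889 (140 left).
Dec has 31 days: +31 → Jan 1, 1890 (109 left).
Jan has 31 days: +31 → Feb 1, 1890 (78 left).
Feb has 28 days: +28 → Mar 1, 1890 (50 left).
Mar has 31 days: +31 → Apr 1, 1890 (19 left).
+19 → Apr 20, 1890.

April 20, 1890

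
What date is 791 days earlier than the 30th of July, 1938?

May 30, 1936

−365 (one year) → Jul 30, 1937 (426 left).
−365 (one year) → Jul 30, 1936 (61 left).
−30 → Jun 30, 1936 (end of Jun, 30 days; 31 left).
−30 → May 31, 1936 (end of May, 31 days; 1 left).
−1 → May 30, 1936.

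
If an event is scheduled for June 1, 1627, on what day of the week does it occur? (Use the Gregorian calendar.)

Tuesday

Doomsday rule: the anchor day for the 1600s is Tuesday. For year 27: 27÷12 = 2 r 3, and 3÷4 = 0, so 2+3+0 = 5.
Tuesday + 5 ≡ Sunday — that's 1627's doomsday.
In June the doomsday date is Jun 6.
Jun 1 is 5 days before Jun 6; 5 mod 7 = 5, so Sunday − 5 = Tuesday.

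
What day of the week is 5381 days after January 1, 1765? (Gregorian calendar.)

Sunday

First find the weekday of Jan 1, 1765. Doomsday rule: the anchor day for the 1700s is Sunday. For year 65: 65÷12 = 5 r 5, and 5÷4 = 1, so 5+5+1 = 11.
Sunday + 11 ≡ Thursday — that's 1765's doomsday.
In January the doomsday date is Jan 3 (1765 is not a leap year).
Jan 1 is 2 days before Jan 3; 2 mod 7 = 2, so Thursday − 2 = Tuesday.
5381 mod 7 = 5, so 5381 days after a Tuesday is Tuesday + 5 = Sunday.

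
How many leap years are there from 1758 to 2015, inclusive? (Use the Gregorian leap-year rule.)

Multiples of 4 in [1758,2015]: 64.
Of those, multiples of 100: 3 (not leap unless ÷400).
Multiples of 400: 1.
Leap years = 64 − 3 + 1 = 62.

62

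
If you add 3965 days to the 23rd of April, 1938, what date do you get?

+365 (one year) → Apr 23, 1939 (3600 left).
+366 (one year; includes Feb 29, 1940) → Apr 23, 1940 (3234 left).
+365 (one year) → Apr 23, 1941 (2869 left).
+365 (one year) → Apr 23, 1942 (2504 left).
+365 (one year) → Apr 23, 1943 (2139 left).
+366 (one year; includes Feb 29, 1944) → Apr 23, 1944 (1773 left).
+365 (one year) → Apr 23, 1945 (1408 left).
+365 (one year) → Apr 23, 1946 (1043 left).
+365 (one year) → Apr 23, 1947 (678 left).
+366 (one year; includes Feb 29, 1948) → Apr 23, 1948 (312 left).
Apr has 30 days: +8 → May 1, 1948 (304 left).
May has 31 days: +31 → Jun 1, 1948 (273 left).
Jun has 30 days: +30 → Jul 1, 1948 (243 left).
Jul has 31 days: +31 → Aug 1, 1948 (212 left).
Aug has 31 days: +31 → Sep 1, 1948 (181 left).
Sep has 30 days: +30 → Oct 1, 1948 (151 left).
Oct has 31 days: +31 → Nov 1, 1948 (120 left).
Nov has 30 days: +30 → Dec 1, 1948 (90 left).
Dec has 31 days: +31 → Jan 1, 1949 (59 left).
Jan has 31 days: +31 → Feb 1, 1949 (28 left).
Feb has 28 days: +28 → Mar 1, 1949 (0 left).

March 1, 1949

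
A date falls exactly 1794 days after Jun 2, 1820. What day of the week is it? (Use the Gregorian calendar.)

Sunday

Jun 2, 1820 is a Friday.
1794 mod 7 = 2, so 1794 days after a Friday is Friday + 2 = Sunday.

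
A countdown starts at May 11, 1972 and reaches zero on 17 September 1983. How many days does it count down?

4146

May 11, 1972 → May 11, 1973: 365 days.
May 11, 1973 → May 11, 1974: 365 days.
May 11, 1974 → May 11, 1975: 365 days.
May 11, 1975 → May 11, 1976: 366 days (Feb 29, 1976 is in that span).
May 11, 1976 → May 11, 1977: 365 days.
May 11, 1977 → May 11, 1978: 365 days.
May 11, 1978 → May 11, 1979: 365 days.
May 11, 1979 → May 11, 1980: 366 days (Feb 29, 1980 is in that span).
May 11, 1980 → May 11, 1981: 365 days.
May 11, 1981 → May 11, 1982: 365 days.
May 11, 1982 → May 11, 1983: 365 days.
May 11, 1983 → Jun 11, 1983: 31 days (May has 31).
Jun 11, 1983 → Jul 11, 1983: 30 days (June has 30).
Jul 11, 1983 → Aug 11, 1983: 31 days (July has 31).
Aug 11, 1983 → Sep 11, 1983: 31 days (August has 31).
Sep 11, 1983 → Sep 17, 1983: 6 days.
Total: 4146 days.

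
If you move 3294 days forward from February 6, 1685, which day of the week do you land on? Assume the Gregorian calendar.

Saturday

Feb 6, 1685 is a Tuesday.
3294 mod 7 = 4, so 3294 days after a Tuesday is Tuesday + 4 = Saturday.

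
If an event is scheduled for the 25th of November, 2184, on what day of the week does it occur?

Thursday

January 1, 2184 is a Thursday.
Jan 1, 2184 → Feb 1, 2184: 31 days (January has 31).
Feb 1, 2184 → Mar 1, 2184: 29 days (February has 29).
Mar 1, 2184 → Apr 1, 2184: 31 days (March has 31).
Apr 1, 2184 → May 1, 2184: 30 days (April has 30).
May 1, 2184 → Jun 1, 2184: 31 days (May has 31).
Jun 1, 2184 → Jul 1, 2184: 30 days (June has 30).
Jul 1, 2184 → Aug 1, 2184: 31 days (July has 31).
Aug 1, 2184 → Sep 1, 2184: 31 days (August has 31).
Sep 1, 2184 → Oct 1, 2184: 30 days (September has 30).
Oct 1, 2184 → Nov 1, 2184: 31 days (October has 31).
Nov 1, 2184 → Nov 25, 2184: 24 days.
Total: 329 days.
329 mod 7 = 0, so Thursday + 0 = Thursday.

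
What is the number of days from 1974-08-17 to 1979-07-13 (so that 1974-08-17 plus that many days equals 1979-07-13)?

1791

Aug 17, 1974 → Aug 17, 1975: 365 days.
Aug 17, 1975 → Aug 17, 1976: 366 days (Feb 29, 1976 is in that span).
Aug 17, 1976 → Aug 17, 1977: 365 days.
Aug 17, 1977 → Aug 17, 1978: 365 days.
Aug 17, 1978 → Sep 17, 1978: 31 days (August has 31).
Sep 17, 1978 → Oct 17, 1978: 30 days (September has 30).
Oct 17, 1978 → Nov 17, 1978: 31 days (October has 31).
Nov 17, 1978 → Dec 17, 1978: 30 days (November has 30).
Dec 17, 1978 → Jan 17, 1979: 31 days (December has 31).
Jan 17, 1979 → Feb 17, 1979: 31 days (January has 31).
Feb 17, 1979 → Mar 17, 1979: 28 days (February has 28).
Mar 17, 1979 → Apr 17, 1979: 31 days (March has 31).
Apr 17, 1979 → May 17, 1979: 30 days (April has 30).
May 17, 1979 → Jun 17, 1979: 31 days (May has 31).
Jun 17, 1979 → Jul 13, 1979: 26 days.
Total: 1791 days.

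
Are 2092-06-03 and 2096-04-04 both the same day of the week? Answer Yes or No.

From Jun 3, 2092 to Apr 4, 2096 is 1401 days.
1401 mod 7 = 1, so they are different weekdays.
(Jun 3, 2092 is a Tuesday; Apr 4, 2096 is a Wednesday.)

No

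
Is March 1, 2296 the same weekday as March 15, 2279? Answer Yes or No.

No

From Mar 15, 2279 to Mar 1, 2296 is 6196 days.
6196 mod 7 = 1, so they are different weekdays.
(Mar 15, 2279 is a Saturday; Mar 1, 2296 is a Sunday.)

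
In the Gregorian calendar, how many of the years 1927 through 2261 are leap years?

Multiples of 4 in [1927,2261]: 84.
Of those, multiples of 100: 3 (not leap unless ÷400).
Multiples of 400: 1.
Leap years = 84 − 3 + 1 = 82.

82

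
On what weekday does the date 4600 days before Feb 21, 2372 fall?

First find the weekday of Feb 21, 2372. Doomsday rule: the anchor day for the 2300s is Wednesday. For year 72: 72÷12 = 6 r 0, and 0÷4 = 0, so 6+0+0 = 6.
Wednesday + 6 ≡ Tuesday — that's 2372's doomsday.
In February the doomsday date is Feb 29 (2372 is a leap year (divisible by 4)).
Feb 21 is 8 days before Feb 29; 8 mod 7 = 1, so Tuesday − 1 = Monday.
4600 mod 7 = 1, so 4600 days before a Monday is Monday − 1 = Sunday.

Sunday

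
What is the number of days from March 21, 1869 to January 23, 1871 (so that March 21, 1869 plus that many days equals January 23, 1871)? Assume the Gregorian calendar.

673

Mar 21, 1869 → Mar 21, 1870: 365 days.
Mar 21, 1870 → Apr 21, 1870: 31 days (March has 31).
Apr 21, 1870 → May 21, 1870: 30 days (April has 30).
May 21, 1870 → Jun 21, 1870: 31 days (May has 31).
Jun 21, 1870 → Jul 21, 1870: 30 days (June has 30).
Jul 21, 1870 → Aug 21, 1870: 31 days (July has 31).
Aug 21, 1870 → Sep 21, 1870: 31 days (August has 31).
Sep 21, 1870 → Oct 21, 1870: 30 days (September has 30).
Oct 21, 1870 → Nov 21, 1870: 31 days (October has 31).
Nov 21, 1870 → Dec 21, 1870: 30 days (November has 30).
Dec 21, 1870 → Jan 21, 1871: 31 days (December has 31).
Jan 21, 1871 → Jan 23, 1871: 2 days.
Total: 673 days.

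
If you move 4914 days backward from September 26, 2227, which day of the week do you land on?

Wednesday

First find the weekday of Sep 26, 2227. Doomsday rule: the anchor day for the 2200s is Friday. For year 27: 27÷12 = 2 r 3, and 3÷4 = 0, so 2+3+0 = 5.
Friday + 5 ≡ Wednesday — that's 2227's doomsday.
In September the doomsday date is Sep 5.
Sep 26 is 21 days after Sep 5; 21 mod 7 = 0, so Wednesday + 0 = Wednesday.
4914 mod 7 = 0, so 4914 days before a Wednesday is Wednesday − 0 = Wednesday.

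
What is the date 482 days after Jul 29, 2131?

November 22, 2132

+366 (one year; includes Feb 29, 2132) → Jul 29, 2132 (116 left).
Jul has 31 days: +3 → Aug 1, 2132 (113 left).
Aug has 31 days: +31 → Sep 1, 2132 (82 left).
Sep has 30 days: +30 → Oct 1, 2132 (52 left).
Oct has 31 days: +31 → Nov 1, 2132 (21 left).
+21 → Nov 22, 2132.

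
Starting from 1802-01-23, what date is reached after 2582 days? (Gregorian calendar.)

+365 (one year) → Jan 23, 1803 (2217 left).
+365 (one year) → Jan 23, 1804 (1852 left).
+366 (one year; includes Feb 29, 1804) → Jan 23, 1805 (1486 left).
+365 (one year) → Jan 23, 1806 (1121 left).
+365 (one year) → Jan 23, 1807 (756 left).
+365 (one year) → Jan 23, 1808 (391 left).
Jan has 31 days: +9 → Feb 1, 1808 (382 left).
Feb has 29 days: +29 → Mar 1, 1808 (353 left).
Mar has 31 days: +31 → Apr 1, 1808 (322 left).
Apr has 30 days: +30 → May 1, 1808 (292 left).
May has 31 days: +31 → Jun 1, 1808 (261 left).
Jun has 30 days: +30 → Jul 1, 1808 (231 left).
Jul has 31 days: +31 → Aug 1, 1808 (200 left).
Aug has 31 days: +31 → Sep 1, 1808 (169 left).
Sep has 30 days: +30 → Oct 1, 1808 (139 left).
Oct has 31 days: +31 → Nov 1, 1808 (108 left).
Nov has 30 days: +30 → Dec 1, 1808 (78 left).
Dec has 31 days: +31 → Jan 1, 1809 (47 left).
Jan has 31 days: +31 → Feb 1, 1809 (16 left).
+16 → Feb 17, 1809.

February 17, 1809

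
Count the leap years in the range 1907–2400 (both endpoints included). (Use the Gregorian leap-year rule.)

Multiples of 4 in [1907,2400]: 124.
Of those, multiples of 100: 5 (not leap unless ÷400).
Multiples of 400: 2.
Leap years = 124 − 5 + 2 = 121.

121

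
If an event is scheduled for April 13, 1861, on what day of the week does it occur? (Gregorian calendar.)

Saturday

Doomsday rule: the anchor day for the 1800s is Friday. For year 61: 61÷12 = 5 r 1, and 1÷4 = 0, so 5+1+0 = 6.
Friday + 6 ≡ Thursday — that's 1861's doomsday.
In April the doomsday date is Apr 4.
Apr 13 is 9 days after Apr 4; 9 mod 7 = 2, so Thursday + 2 = Saturday.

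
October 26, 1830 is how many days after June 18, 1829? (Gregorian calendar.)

Jun 18, 1829 → Jun 18, 1830: 365 days.
Jun 18, 1830 → Jul 18, 1830: 30 days (June has 30).
Jul 18, 1830 → Aug 18, 1830: 31 days (July has 31).
Aug 18, 1830 → Sep 18, 1830: 31 days (August has 31).
Sep 18, 1830 → Oct 18, 1830: 30 days (September has 30).
Oct 18, 1830 → Oct 26, 1830: 8 days.
Total: 495 days.

495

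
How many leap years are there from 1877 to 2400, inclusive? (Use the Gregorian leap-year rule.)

Multiples of 4 in [1877,2400]: 131.
Of those, multiples of 100: 6 (not leap unless ÷400).
Multiples of 400: 2.
Leap years = 131 − 6 + 2 = 127.

127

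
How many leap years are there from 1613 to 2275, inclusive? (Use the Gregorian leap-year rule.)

160

Multiples of 4 in [1613,2275]: 165.
Of those, multiples of 100: 6 (not leap unless ÷400).
Multiples of 400: 1.
Leap years = 165 − 6 + 1 = 160.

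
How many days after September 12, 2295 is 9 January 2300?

Sep 12, 2295 → Sep 12, 2296: 366 days (Feb 29, 2296 is in that span).
Sep 12, 2296 → Sep 12, 2297: 365 days.
Sep 12, 2297 → Sep 12, 2298: 365 days.
Sep 12, 2298 → Sep 12, 2299: 365 days.
Sep 12, 2299 → Oct 12, 2299: 30 days (September has 30).
Oct 12, 2299 → Nov 12, 2299: 31 days (October has 31).
Nov 12, 2299 → Dec 12, 2299: 30 days (November has 30).
Dec 12, 2299 → Jan 9, 2300: 28 days.
Total: 1580 days.

1580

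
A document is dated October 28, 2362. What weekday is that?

Sunday

Doomsday rule: the anchor day for the 2300s is Wednesday. For year 62: 62÷12 = 5 r 2, and 2÷4 = 0, so 5+2+0 = 7.
Wednesday + 7 ≡ Wednesday — that's 2362's doomsday.
In October the doomsday date is Oct 10.
Oct 28 is 18 days after Oct 10; 18 mod 7 = 4, so Wednesday + 4 = Sunday.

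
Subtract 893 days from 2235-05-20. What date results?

December 8, 2232

−365 (one year) → May 20, 2234 (528 left).
−365 (one year) → May 20, 2233 (163 left).
−20 → Apr 30, 2233 (end of Apr, 30 days; 143 left).
−30 → Mar 31, 2233 (end of Mar, 31 days; 113 left).
−31 → Feb 28, 2233 (end of Feb, 28 days; 82 left).
−28 → Jan 31, 2233 (end of Jan, 31 days; 54 left).
−31 → Dec 31, 2232 (end of Dec, 31 days; 23 left).
−23 → Dec 8, 2232.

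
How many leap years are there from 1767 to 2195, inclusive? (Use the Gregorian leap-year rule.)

104

Multiples of 4 in [1767,2195]: 107.
Of those, multiples of 100: 4 (not leap unless ÷400).
Multiples of 400: 1.
Leap years = 107 − 4 + 1 = 104.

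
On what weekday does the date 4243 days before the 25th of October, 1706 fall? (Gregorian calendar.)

Sunday

First find the weekday of Oct 25, 1706. Doomsday rule: the anchor day for the 1700s is Sunday. For year 06: 6÷12 = 0 r 6, and 6÷4 = 1, so 0+6+1 = 7.
Sunday + 7 ≡ Sunday — that's 1706's doomsday.
In October the doomsday date is Oct 10.
Oct 25 is 15 days after Oct 10; 15 mod 7 = 1, so Sunday + 1 = Monday.
4243 mod 7 = 1, so 4243 days before a Monday is Monday − 1 = Sunday.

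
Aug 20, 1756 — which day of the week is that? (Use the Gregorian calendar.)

Friday

Doomsday rule: the anchor day for the 1700s is Sunday. For year 56: 56÷12 = 4 r 8, and 8÷4 = 2, so 4+8+2 = 14.
Sunday + 14 ≡ Sunday — that's 1756's doomsday.
In August the doomsday date is Aug 8.
Aug 20 is 12 days after Aug 8; 12 mod 7 = 5, so Sunday + 5 = Friday.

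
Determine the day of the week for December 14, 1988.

Wednesday

Doomsday rule: the anchor day for the 1900s is Wednesday. For year 88: 88÷12 = 7 r 4, and 4÷4 = 1, so 7+4+1 = 12.
Wednesday + 12 ≡ Monday — that's 1988's doomsday.
In December the doomsday date is Dec 12.
Dec 14 is 2 days after Dec 12; 2 mod 7 = 2, so Monday + 2 = Wednesday.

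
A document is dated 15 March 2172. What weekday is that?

Doomsday rule: the anchor day for the 2100s is Sunday. For year 72: 72÷12 = 6 r 0, and 0÷4 = 0, so 6+0+0 = 6.
Sunday + 6 ≡ Saturday — that's 2172's doomsday.
In March the doomsday date is Mar 14.
Mar 15 is 1 day after Mar 14; 1 mod 7 = 1, so Saturday + 1 = Sunday.

Sunday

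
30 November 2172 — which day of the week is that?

Monday

January 1, 2172 is a Wednesday.
Jan 1, 2172 → Feb 1, 2172: 31 days (January has 31).
Feb 1, 2172 → Mar 1, 2172: 29 days (February has 29).
Mar 1, 2172 → Apr 1, 2172: 31 days (March has 31).
Apr 1, 2172 → May 1, 2172: 30 days (April has 30).
May 1, 2172 → Jun 1, 2172: 31 days (May has 31).
Jun 1, 2172 → Jul 1, 2172: 30 days (June has 30).
Jul 1, 2172 → Aug 1, 2172: 31 days (July has 31).
Aug 1, 2172 → Sep 1, 2172: 31 days (August has 31).
Sep 1, 2172 → Oct 1, 2172: 30 days (September has 30).
Oct 1, 2172 → Nov 1, 2172: 31 days (October has 31).
Nov 1, 2172 → Nov 30, 2172: 29 days.
Total: 334 days.
334 mod 7 = 5, so Wednesday + 5 = Monday.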